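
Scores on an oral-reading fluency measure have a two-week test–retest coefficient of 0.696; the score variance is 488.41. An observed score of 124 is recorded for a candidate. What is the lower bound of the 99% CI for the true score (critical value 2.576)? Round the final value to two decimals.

SD = √488.41 = 22.100
SEM = 22.100 · √(1 − 0.696) = 22.100 · √0.304 ≃ 22.100 · 0.551 ≃ 12.185
Margin = 2.576 · 12.185 ≃ 31.389
Lower limit = 124 − 31.389 ≃ 92.611

92.61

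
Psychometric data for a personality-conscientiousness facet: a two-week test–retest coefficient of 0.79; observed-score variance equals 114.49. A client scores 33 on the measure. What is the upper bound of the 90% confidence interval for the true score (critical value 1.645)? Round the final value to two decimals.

SD = √114.49 ≈ 10.70000
SEM = 10.70000·√(1 − 0.79000) ≈ 4.90336
Margin = 1.645 · 4.90336 ≈ 8.06602
Upper bound: 33 + 8.06602 = 41.06602

41.07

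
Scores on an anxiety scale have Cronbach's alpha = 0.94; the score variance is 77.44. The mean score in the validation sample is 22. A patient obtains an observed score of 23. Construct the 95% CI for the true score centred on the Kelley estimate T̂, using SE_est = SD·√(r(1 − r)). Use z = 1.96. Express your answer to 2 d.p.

[18.84, 27.04]

SD = √77.44 ≈ 8.800
T̂ = 0.940(23) + 0.060(22) ≈ 22.940
SE_est = 8.800·√[r(1 − r)] ≈ 2.090
CI = 22.940 ± 1.96 × 2.090 → [18.844, 27.036]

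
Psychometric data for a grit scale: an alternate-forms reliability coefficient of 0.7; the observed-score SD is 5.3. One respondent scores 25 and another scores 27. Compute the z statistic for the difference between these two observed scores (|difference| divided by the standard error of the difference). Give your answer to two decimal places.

SEM = 5.30000 · √(1 − 0.70000) = 5.30000 · √0.30000 ≈ 5.30000 · 0.54772 ≈ 2.90293
SE_diff = √2 · SEM ≈ 4.10536
z = |25 − 27| / 4.10536 = 2 / 4.10536 ≈ 0.48717

0.49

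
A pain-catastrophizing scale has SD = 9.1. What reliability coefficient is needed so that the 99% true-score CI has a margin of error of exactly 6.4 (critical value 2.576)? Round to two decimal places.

0.93

Required SEM = 6.4 / 2.576 ≈ 2.48447
r = 1 − (2.48447/9.1)² ≈ 1 − 0.07454 ≈ 0.92546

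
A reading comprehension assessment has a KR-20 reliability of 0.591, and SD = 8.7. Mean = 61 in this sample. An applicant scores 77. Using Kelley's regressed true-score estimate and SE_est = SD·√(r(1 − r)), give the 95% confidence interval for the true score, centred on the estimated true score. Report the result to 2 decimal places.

T̂ = r·X + (1 − r)·M = 0.591·77 + 0.409·61 = 45.507 + 24.949 ≈ 70.456
SE_est = SD · √(r(1 − r)) = 8.700 · √0.242 ≈ 8.700 · 0.492 ≈ 4.277
95% CI: 70.456 ± 8.384 ≈ (62.072, 78.840)

[62.07, 78.84]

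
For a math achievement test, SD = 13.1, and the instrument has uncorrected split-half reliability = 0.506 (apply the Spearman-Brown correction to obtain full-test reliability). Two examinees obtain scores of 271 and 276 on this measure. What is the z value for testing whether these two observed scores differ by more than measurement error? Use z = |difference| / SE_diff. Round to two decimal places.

0.47

r_full = 2·0.506 / (1 + 0.506) ≈ 0.6720
SEM = 13.1000·√(1 − 0.6720) ≈ 7.5028
SE_diff = SEM · √2 ≈ 7.5028 · 1.4142 ≈ 10.6105
z = |271 − 276| / 10.6105 = 5 / 10.6105 ≈ 0.4712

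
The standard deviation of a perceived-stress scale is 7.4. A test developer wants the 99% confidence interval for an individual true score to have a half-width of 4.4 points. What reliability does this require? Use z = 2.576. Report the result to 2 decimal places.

0.95

SEM needed = half-width / z = 4.4/2.576 ≈ 1.70807
r = 1 − (1.70807/7.4)² ≈ 1 − 0.05328 ≈ 0.94672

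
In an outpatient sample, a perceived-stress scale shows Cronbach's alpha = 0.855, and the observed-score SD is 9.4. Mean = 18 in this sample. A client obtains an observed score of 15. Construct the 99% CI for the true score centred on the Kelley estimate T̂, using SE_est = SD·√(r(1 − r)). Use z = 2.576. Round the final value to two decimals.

[6.91, 23.96]

T̂ = r·X + (1 − r)·M = 0.855*15 + 0.145*18 = 12.825 + 2.610 ≈ 15.435
SE_est = SD * √(r(1 − r)) = 9.400 * √0.124 ≈ 9.400 * 0.352 ≈ 3.310
99% CI: 15.435 ± 8.526 ≈ (6.909, 23.961)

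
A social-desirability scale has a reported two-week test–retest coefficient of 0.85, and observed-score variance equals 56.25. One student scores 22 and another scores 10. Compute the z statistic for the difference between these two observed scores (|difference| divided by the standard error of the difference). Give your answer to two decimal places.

σ = 56.25^(1/2) = 7.5000
The standard error of measurement is 7.5000*√(1 − 0.8500) ≈ 7.5000*0.3873 ≈ 2.9047.
SE_diff = SEM * √2 ≈ 2.9047 * 1.4142 ≈ 4.1079
z = 12 / 4.1079 ≈ 2.9212

2.92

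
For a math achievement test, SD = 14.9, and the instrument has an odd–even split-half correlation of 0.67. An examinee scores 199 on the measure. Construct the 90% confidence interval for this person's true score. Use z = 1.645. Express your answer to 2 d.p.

r_full = 2·0.67 / (1 + 0.67) ≈ 0.8024
The standard error of measurement is 14.9000·√(1 − 0.8024) ≈ 14.9000·0.4445 ≈ 6.6235.
Half-width = 1.645·6.6235 ≈ 10.8956
CI = 199 ± 10.8956 → [188.1044, 209.8956]

[188.10, 209.90]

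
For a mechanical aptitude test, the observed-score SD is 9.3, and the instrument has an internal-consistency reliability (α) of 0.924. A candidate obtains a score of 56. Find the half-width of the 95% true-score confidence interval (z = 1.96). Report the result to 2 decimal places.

5.03

SEM = 9.300 · √(1 − 0.924) = 9.300 · √0.076 ≈ 9.300 · 0.276 ≈ 2.564
Margin = 1.96 · 2.564 ≈ 5.025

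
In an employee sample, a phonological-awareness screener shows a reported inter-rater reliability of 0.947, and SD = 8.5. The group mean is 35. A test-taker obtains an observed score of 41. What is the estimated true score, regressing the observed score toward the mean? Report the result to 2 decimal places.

40.68

T̂ = 0.9470(41) + 0.0530(35) ≈ 40.6820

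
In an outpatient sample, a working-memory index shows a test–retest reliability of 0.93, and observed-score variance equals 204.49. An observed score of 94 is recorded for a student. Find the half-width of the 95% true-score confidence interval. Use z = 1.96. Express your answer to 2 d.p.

SD = √204.49 = 14.3000
SEM = 14.3000 * √(1 − 0.9300) = 14.3000 * √0.0700 ≃ 14.3000 * 0.2646 ≃ 3.7834
1.96 * SEM ≃ 7.4155

7.42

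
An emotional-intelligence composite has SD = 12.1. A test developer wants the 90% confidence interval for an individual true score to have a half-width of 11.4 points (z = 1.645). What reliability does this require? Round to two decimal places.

0.67

Required SEM = 11.4 / 1.645 ≈ 6.930
r = 1 − (6.930/12.1)² ≈ 1 − 0.328 ≈ 0.672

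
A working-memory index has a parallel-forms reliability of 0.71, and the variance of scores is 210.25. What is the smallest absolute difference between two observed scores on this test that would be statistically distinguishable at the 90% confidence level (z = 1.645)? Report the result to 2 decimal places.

σ = 210.25^(1/2) = 14.5000
SEM = 14.5000 * √(1 − 0.7100) = 14.5000 * √0.2900 ≈ 14.5000 * 0.5385 ≈ 7.8085
SE_diff = √2 * SEM ≈ 11.0429
Minimum reliable difference = 1.645 * SE_diff ≈ 1.645 * 11.0429 ≈ 18.1655

18.17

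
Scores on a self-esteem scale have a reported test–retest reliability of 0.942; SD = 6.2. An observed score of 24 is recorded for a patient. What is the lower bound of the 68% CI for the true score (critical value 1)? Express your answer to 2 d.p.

SEM = 6.2000*√(1 − 0.9420) ≈ 1.4932
1 * SEM ≈ 1.4932
Lower bound: 24 − 1.4932 = 22.5068

22.51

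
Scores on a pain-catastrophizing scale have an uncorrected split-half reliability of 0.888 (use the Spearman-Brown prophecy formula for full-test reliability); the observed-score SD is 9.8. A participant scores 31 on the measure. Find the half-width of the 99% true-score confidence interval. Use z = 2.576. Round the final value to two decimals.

6.15

Spearman-Brown: r = 2(0.888) / (1 + 0.888) = 1.7760 / 1.8880 ≈ 0.9407
SEM = 9.8000 × √(1 − 0.9407) = 9.8000 × √0.0593 ≈ 9.8000 × 0.2436 ≈ 2.3869
2.576 × SEM ≈ 6.1487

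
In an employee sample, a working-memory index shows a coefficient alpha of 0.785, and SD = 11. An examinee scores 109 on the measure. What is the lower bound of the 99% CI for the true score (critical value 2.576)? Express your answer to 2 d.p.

SEM = 11.000 * √(1 − 0.785) = 11.000 * √0.215 ≃ 11.000 * 0.464 ≃ 5.100
2.576 * SEM ≃ 13.139
Lower bound: 109 − 13.139 = 95.861

95.86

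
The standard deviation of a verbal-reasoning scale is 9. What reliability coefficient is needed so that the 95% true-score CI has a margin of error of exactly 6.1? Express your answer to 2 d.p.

Required SEM = 6.1 / 1.96 ≈ 3.112
r = 1 − (3.112/9)² ≈ 1 − 0.120 ≈ 0.880

0.88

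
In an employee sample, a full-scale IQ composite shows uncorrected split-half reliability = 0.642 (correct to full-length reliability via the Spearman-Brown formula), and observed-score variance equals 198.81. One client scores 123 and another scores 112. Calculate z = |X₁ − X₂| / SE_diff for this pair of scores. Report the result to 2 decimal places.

1.18

SD = √198.81 ≈ 14.100
Full-length reliability (Spearman-Brown) = 2(0.642)/(1+0.642) ≈ 0.782
SEM = 14.100 * √(1 − 0.782) = 14.100 * √0.218 ≈ 14.100 * 0.467 ≈ 6.584
SE_diff = √2 * SEM ≈ 9.311
z = 11 / 9.311 ≈ 1.181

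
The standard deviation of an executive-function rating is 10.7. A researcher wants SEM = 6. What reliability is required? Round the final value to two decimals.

r = 1 − (6.00000/10.7)² ≃ 1 − 0.31444 ≃ 0.68556

0.69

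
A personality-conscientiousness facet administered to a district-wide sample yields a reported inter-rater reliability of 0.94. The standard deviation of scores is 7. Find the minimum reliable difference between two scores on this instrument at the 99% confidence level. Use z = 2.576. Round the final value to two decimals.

6.25

SEM = 7.000*√(1 − 0.940) ≈ 1.715
SE_diff = SEM * √2 ≈ 1.715 * 1.414 ≈ 2.425
Minimum reliable difference = 2.576 * SE_diff ≈ 2.576 * 2.425 ≈ 6.246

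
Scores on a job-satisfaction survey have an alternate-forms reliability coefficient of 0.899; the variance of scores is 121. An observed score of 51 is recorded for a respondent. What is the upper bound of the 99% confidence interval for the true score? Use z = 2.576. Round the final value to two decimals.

SD = √121 = 11.000
SEM = 11.000 * √(1 − 0.899) = 11.000 * √0.101 ≈ 11.000 * 0.318 ≈ 3.496
Half-width = 2.576*3.496 ≈ 9.005
Upper bound: 51 + 9.005 = 60.005

60.01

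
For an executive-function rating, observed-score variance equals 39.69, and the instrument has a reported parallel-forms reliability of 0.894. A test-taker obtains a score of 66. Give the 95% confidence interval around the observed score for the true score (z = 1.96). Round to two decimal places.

[61.98, 70.02]

SD = √39.69 = 6.3000
SEM = 6.3000 × √(1 − 0.8940) = 6.3000 × √0.1060 ≈ 6.3000 × 0.3256 ≈ 2.0511
Half-width = 1.96×2.0511 ≈ 4.0202
Interval: (61.9798, 70.0202)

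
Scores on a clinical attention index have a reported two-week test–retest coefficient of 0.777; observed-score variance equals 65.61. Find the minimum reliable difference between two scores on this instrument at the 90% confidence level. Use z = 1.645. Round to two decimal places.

8.90

σ = 65.61^(1/2) = 8.100
SEM = 8.100 × √(1 − 0.777) = 8.100 × √0.223 ≈ 8.100 × 0.472 ≈ 3.825
Standard error of the difference = 3.825·√2 ≈ 5.409
Smallest detectable difference = 1.645×5.409 ≈ 8.899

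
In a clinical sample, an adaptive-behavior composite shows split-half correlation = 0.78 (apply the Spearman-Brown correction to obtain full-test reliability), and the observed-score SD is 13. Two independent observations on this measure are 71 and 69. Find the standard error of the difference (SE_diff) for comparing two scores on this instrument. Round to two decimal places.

Full-length reliability (Spearman-Brown) = 2(0.78)/(1+0.78) ≃ 0.876
The standard error of measurement is 13.000·√(1 − 0.876) ≃ 13.000·0.352 ≃ 4.570.
SE_diff = SEM · √2 ≃ 4.570 · 1.414 ≃ 6.463

6.46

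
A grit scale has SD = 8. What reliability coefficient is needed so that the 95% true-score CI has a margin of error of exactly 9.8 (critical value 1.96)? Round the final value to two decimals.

0.61

Required SEM = 9.8 / 1.96 ≈ 5.0000
Required reliability = 1 − (SEM/SD)² = 1 − 0.3906 ≈ 0.6094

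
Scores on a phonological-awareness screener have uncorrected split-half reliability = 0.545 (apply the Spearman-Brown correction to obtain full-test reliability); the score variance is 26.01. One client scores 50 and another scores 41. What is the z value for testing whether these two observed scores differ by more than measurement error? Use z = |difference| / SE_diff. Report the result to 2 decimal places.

σ = 26.01^(1/2) = 5.1000
Spearman-Brown: r = 2(0.545) / (1 + 0.545) = 1.0900 / 1.5450 ≈ 0.7055
The standard error of measurement is 5.1000*√(1 − 0.7055) ≈ 5.1000*0.5427 ≈ 2.7677.
SE_diff = SEM * √2 ≈ 2.7677 * 1.4142 ≈ 3.9141
z = 9 / 3.9141 ≈ 2.2994

2.30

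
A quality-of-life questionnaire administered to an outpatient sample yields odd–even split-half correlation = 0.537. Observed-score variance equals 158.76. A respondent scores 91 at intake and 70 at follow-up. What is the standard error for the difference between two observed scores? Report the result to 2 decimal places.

9.78

σ = 158.76^(1/2) = 12.6000
r_full = 2·0.537 / (1 + 0.537) ≈ 0.6988
SEM = 12.6000 * √(1 − 0.6988) = 12.6000 * √0.3012 ≈ 12.6000 * 0.5488 ≈ 6.9155
Standard error of the difference = 6.9155·√2 ≈ 9.7800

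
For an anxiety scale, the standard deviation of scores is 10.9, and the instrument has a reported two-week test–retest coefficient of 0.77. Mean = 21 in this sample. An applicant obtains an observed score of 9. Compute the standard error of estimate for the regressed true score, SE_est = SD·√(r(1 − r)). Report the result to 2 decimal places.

4.59

SE_est = SD * √(r(1 − r)) = 10.90000 * √0.17710 ≈ 10.90000 * 0.42083 ≈ 4.58707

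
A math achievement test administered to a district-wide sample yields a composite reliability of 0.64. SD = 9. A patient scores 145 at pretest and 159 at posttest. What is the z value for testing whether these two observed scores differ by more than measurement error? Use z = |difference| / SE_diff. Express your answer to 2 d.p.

SEM = 9.0000 · √(1 − 0.6400) = 9.0000 · √0.3600 ≈ 9.0000 · 0.6000 ≈ 5.4000
SE_diff = SEM · √2 ≈ 5.4000 · 1.4142 ≈ 7.6368
z = 14 / 7.6368 ≈ 1.8332

1.83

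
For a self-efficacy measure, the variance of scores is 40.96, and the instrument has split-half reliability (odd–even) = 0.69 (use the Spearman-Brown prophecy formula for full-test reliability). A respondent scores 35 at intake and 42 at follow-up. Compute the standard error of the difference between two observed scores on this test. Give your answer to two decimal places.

3.88

SD = √40.96 = 6.400
Full-length reliability (Spearman-Brown) = 2(0.69)/(1+0.69) ≈ 0.817
SEM = 6.400 × √(1 − 0.817) = 6.400 × √0.183 ≈ 6.400 × 0.428 ≈ 2.741
SE_diff = SEM × √2 ≈ 2.741 × 1.414 ≈ 3.876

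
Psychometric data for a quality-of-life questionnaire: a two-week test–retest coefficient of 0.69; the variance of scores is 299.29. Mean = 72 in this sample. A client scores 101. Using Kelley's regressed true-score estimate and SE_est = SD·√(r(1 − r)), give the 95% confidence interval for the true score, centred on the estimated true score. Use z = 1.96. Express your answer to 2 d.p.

σ = 299.29^(1/2) = 17.3000
Estimated true score = 0.6900×101 + (1 − 0.6900)×72 ≈ 92.0100
SE_est = SD × √(r(1 − r)) = 17.3000 × √0.2139 ≈ 17.3000 × 0.4625 ≈ 8.0011
CI = 92.0100 ± 1.96 × 8.0011 → [76.3278, 107.6922]

[76.33, 107.69]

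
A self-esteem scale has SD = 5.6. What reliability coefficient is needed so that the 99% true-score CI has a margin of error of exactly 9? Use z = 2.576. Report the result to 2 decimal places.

SEM needed = half-width / z = 9/2.576 ≃ 3.4938
r = 1 − (3.4938/5.6)² ≃ 1 − 0.3892 ≃ 0.6108

0.61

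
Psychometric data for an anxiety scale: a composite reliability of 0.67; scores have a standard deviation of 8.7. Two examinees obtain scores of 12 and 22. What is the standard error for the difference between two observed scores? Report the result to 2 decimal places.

7.07

SEM = 8.700·√(1 − 0.670) ≃ 4.998
SE_diff = √2 · SEM ≃ 7.068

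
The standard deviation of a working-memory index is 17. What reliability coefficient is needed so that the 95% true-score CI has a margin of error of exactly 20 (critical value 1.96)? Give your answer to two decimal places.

0.64

Required SEM = 20 / 1.96 ≈ 10.2041
r = 1 − (10.2041/17)² ≈ 1 − 0.3603 ≈ 0.6397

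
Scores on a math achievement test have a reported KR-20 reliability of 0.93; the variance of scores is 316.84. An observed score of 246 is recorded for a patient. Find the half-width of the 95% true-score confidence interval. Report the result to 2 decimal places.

9.23

SD = √316.84 ≃ 17.800
SEM = 17.800×√(1 − 0.930) ≃ 4.709
Margin = 1.96 × 4.709 ≃ 9.230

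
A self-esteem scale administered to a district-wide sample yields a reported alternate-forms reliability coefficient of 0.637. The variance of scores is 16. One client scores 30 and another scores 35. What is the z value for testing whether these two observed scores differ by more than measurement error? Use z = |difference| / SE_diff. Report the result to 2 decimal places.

1.47

SD = √16 ≈ 4.00000
The standard error of measurement is 4.00000·√(1 − 0.63700) ≈ 4.00000·0.60249 ≈ 2.40998.
Standard error of the difference = 2.40998·√2 ≈ 3.40823
z = |30 − 35| / 3.40823 = 5 / 3.40823 ≈ 1.46704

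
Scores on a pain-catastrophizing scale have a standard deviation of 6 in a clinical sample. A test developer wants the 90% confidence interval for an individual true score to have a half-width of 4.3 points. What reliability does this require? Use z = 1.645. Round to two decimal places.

Required SEM = 4.3 / 1.645 ≈ 2.614
r = 1 − (2.614/6)² ≈ 1 − 0.190 ≈ 0.810

0.81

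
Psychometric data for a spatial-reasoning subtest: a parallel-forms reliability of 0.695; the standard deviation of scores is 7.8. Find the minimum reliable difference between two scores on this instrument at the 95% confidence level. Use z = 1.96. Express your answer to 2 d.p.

11.94

The standard error of measurement is 7.80000·√(1 − 0.69500) ≈ 7.80000·0.55227 ≈ 4.30769.
Standard error of the difference = 4.30769·√2 ≈ 6.09199
Minimum reliable difference = 1.96 · SE_diff ≈ 1.96 · 6.09199 ≈ 11.94031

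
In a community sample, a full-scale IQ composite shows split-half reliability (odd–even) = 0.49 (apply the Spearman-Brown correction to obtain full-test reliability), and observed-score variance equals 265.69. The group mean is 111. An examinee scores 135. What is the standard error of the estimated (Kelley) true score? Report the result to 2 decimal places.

SD = √265.69 = 16.300
r_full = 2·0.49 / (1 + 0.49) ≈ 0.658
SE_est = SD × √(r(1 − r)) = 16.300 × √0.225 ≈ 16.300 × 0.474 ≈ 7.734

7.73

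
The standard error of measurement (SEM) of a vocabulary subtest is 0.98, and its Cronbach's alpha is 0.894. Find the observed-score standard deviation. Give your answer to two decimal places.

σ = SEM·(1 − r)^(−1/2) ≈ 0.98×3.0715 ≈ 3.0100

3.01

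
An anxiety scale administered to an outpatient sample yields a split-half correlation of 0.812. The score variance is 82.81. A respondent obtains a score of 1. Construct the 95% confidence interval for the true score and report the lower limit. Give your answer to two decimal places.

SD = √82.81 = 9.1000
Spearman-Brown: r = 2(0.812) / (1 + 0.812) = 1.6240 / 1.8120 ≈ 0.8962
SEM = 9.1000 × √(1 − 0.8962) = 9.1000 × √0.1038 ≈ 9.1000 × 0.3221 ≈ 2.9312
1.96 × SEM ≈ 5.7451
Lower bound: 1 − 5.7451 = -4.7451

-4.75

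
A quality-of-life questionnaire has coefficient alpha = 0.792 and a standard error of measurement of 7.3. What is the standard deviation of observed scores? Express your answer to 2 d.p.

16.01

SD = 7.3 / √(1 − 0.792) ≈ 16.006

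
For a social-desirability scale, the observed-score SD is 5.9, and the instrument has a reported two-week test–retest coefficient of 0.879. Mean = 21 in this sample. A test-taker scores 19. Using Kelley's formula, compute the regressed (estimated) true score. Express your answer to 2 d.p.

Estimated true score = 0.8790×19 + (1 − 0.8790)×21 ≃ 19.2420

19.24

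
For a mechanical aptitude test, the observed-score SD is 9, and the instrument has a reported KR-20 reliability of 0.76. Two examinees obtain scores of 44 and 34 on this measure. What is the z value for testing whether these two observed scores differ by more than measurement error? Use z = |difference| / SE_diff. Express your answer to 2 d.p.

1.60

The standard error of measurement is 9.0000·√(1 − 0.7600) ≃ 9.0000·0.4899 ≃ 4.4091.
SE_diff = SEM · √2 ≃ 4.4091 · 1.4142 ≃ 6.2354
z = 10 / 6.2354 ≃ 1.6038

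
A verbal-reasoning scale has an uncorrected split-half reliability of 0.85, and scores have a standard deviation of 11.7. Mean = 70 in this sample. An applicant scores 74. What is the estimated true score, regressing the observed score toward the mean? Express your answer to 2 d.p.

Full-length reliability (Spearman-Brown) = 2(0.85)/(1+0.85) ≈ 0.9189
Estimated true score = 0.9189×74 + (1 − 0.9189)×70 ≈ 73.6757

73.68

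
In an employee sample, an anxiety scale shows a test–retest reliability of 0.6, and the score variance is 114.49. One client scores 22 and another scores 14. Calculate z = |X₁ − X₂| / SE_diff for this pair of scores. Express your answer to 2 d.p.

SD = √114.49 = 10.7000
The standard error of measurement is 10.7000*√(1 − 0.6000) ≈ 10.7000*0.6325 ≈ 6.7673.
SE_diff = √2 * SEM ≈ 9.5704
z = 8 / 9.5704 ≈ 0.8359

0.84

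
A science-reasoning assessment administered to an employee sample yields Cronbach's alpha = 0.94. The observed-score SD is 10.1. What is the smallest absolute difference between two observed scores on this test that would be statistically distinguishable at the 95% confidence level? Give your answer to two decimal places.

6.86

The standard error of measurement is 10.100·√(1 − 0.940) ≈ 10.100·0.245 ≈ 2.474.
SE_diff = √2 · SEM ≈ 3.499
Smallest detectable difference = 1.96·3.499 ≈ 6.858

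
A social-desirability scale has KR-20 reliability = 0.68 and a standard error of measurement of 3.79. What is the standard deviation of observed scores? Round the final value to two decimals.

SD = SEM / √(1 − r) = 3.79 / √0.320 ≃ 3.79 / 0.566 ≃ 6.700

6.70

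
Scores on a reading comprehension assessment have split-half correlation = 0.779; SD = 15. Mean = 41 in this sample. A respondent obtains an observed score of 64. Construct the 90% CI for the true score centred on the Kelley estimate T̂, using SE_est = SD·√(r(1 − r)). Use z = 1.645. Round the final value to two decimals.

[53.00, 69.28]

Full-length reliability (Spearman-Brown) = 2(0.779)/(1+0.779) ≈ 0.8758
Estimated true score = 0.8758*64 + (1 − 0.8758)*41 ≈ 61.1428
SE_est = 15.0000·√[r(1 − r)] ≈ 4.9476
90% CI: 61.1428 ± 8.1388 ≈ (53.0040, 69.2816)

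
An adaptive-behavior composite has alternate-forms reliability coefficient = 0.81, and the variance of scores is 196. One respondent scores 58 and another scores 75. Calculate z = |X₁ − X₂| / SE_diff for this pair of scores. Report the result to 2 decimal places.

SD = √196 = 14.0000
SEM = 14.0000 * √(1 − 0.8100) = 14.0000 * √0.1900 ≃ 14.0000 * 0.4359 ≃ 6.1025
SE_diff = √2 * SEM ≃ 8.6302
z = |58 − 75| / 8.6302 = 17 / 8.6302 ≃ 1.9698

1.97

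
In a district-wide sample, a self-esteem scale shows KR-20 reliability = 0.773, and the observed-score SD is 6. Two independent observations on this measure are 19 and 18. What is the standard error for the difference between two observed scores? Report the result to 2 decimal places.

4.04

The standard error of measurement is 6.0000·√(1 − 0.7730) ≈ 6.0000·0.4764 ≈ 2.8587.
SE_diff = SEM · √2 ≈ 2.8587 · 1.4142 ≈ 4.0428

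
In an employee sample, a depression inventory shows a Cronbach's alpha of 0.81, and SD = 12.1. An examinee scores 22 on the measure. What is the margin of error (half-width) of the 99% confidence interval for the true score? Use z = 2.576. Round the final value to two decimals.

13.59

SEM = 12.1000 * √(1 − 0.8100) = 12.1000 * √0.1900 ≈ 12.1000 * 0.4359 ≈ 5.2743
Margin = 2.576 * 5.2743 ≈ 13.5865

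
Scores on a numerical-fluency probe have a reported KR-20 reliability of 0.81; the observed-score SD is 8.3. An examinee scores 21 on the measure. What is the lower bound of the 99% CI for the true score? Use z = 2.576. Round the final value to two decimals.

11.68

SEM = 8.300 × √(1 − 0.810) = 8.300 × √0.190 ≈ 8.300 × 0.436 ≈ 3.618
2.576 × SEM ≈ 9.320
Lower limit = 21 − 9.320 ≈ 11.680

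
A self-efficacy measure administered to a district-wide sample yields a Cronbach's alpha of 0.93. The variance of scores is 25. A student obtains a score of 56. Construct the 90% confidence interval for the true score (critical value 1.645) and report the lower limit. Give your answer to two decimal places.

SD = √25 ≈ 5.000
SEM = 5.000 * √(1 − 0.930) = 5.000 * √0.070 ≈ 5.000 * 0.265 ≈ 1.323
Half-width = 1.645*1.323 ≈ 2.176
Lower bound: 56 − 2.176 = 53.824

53.82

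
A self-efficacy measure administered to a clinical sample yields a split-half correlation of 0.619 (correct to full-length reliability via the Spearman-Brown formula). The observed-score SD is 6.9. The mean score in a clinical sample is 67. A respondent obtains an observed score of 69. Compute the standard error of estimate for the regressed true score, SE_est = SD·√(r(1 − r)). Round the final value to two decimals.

2.93

r_full = 2·0.619 / (1 + 0.619) ≈ 0.7647
SE_est = 6.9000·√(0.7647·0.2353) ≈ 2.9270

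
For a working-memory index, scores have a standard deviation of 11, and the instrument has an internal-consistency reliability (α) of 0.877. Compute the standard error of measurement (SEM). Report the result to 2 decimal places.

3.86

SEM = 11.00000 × √(1 − 0.87700) = 11.00000 × √0.12300 ≈ 11.00000 × 0.35071 ≈ 3.85785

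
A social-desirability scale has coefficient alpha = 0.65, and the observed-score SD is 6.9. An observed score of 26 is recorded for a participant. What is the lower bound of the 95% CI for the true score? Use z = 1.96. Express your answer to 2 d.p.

The standard error of measurement is 6.9000×√(1 − 0.6500) ≈ 6.9000×0.5916 ≈ 4.0821.
Half-width = 1.96×4.0821 ≈ 8.0009
Lower limit = 26 − 8.0009 ≈ 17.9991

18.00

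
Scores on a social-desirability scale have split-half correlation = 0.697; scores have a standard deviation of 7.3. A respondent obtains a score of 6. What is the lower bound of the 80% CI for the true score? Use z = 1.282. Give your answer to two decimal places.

r_full = 2·0.697 / (1 + 0.697) ≈ 0.8214
SEM = 7.3000 × √(1 − 0.8214) = 7.3000 × √0.1786 ≈ 7.3000 × 0.4226 ≈ 3.0846
Half-width = 1.282×3.0846 ≈ 3.9545
Lower bound: 6 − 3.9545 = 2.0455

2.05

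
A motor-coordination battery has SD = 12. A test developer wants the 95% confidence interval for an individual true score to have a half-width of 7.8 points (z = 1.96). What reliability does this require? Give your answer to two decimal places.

0.89

SEM needed = half-width / z = 7.8/1.96 ≈ 3.980
r = 1 − (3.980/12)² ≈ 1 − 0.110 ≈ 0.890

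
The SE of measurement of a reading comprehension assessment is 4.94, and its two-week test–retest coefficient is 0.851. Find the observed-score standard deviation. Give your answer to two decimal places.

12.80

SD = 4.94 / √(1 − 0.851) ≃ 12.7978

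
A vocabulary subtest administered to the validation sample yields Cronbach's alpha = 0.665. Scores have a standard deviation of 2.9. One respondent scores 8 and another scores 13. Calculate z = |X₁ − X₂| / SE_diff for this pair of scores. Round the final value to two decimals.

The standard error of measurement is 2.900·√(1 − 0.665) ≃ 2.900·0.579 ≃ 1.678.
Standard error of the difference = 1.678·√2 ≃ 2.374
z = 5 / 2.374 ≃ 2.106

2.11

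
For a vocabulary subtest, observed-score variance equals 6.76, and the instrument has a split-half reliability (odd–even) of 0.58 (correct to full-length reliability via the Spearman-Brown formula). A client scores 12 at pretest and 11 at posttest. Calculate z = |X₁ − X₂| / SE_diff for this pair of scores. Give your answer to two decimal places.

SD = √6.76 = 2.600
Full-length reliability (Spearman-Brown) = 2(0.58)/(1+0.58) ≈ 0.734
SEM = 2.600 × √(1 − 0.734) = 2.600 × √0.266 ≈ 2.600 × 0.516 ≈ 1.341
SE_diff = √2 × SEM ≈ 1.896
z = |12 − 11| / 1.896 = 1 / 1.896 ≈ 0.527

0.53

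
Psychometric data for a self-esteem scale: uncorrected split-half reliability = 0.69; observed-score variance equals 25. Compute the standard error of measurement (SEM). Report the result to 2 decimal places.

SD = √25 ≃ 5.0000
Spearman-Brown: r = 2(0.69) / (1 + 0.69) = 1.3800 / 1.6900 ≃ 0.8166
SEM = 5.0000 * √(1 − 0.8166) = 5.0000 * √0.1834 ≃ 5.0000 * 0.4283 ≃ 2.1414

2.14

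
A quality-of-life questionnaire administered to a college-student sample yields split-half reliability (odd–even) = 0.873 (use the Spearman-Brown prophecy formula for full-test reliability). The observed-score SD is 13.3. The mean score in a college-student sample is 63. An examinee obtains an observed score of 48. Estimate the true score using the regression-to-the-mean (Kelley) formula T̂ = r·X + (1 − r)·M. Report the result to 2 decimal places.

49.02

r_full = 2·0.873 / (1 + 0.873) ≃ 0.9322
T̂ = 0.9322(48) + 0.0678(63) ≃ 49.0171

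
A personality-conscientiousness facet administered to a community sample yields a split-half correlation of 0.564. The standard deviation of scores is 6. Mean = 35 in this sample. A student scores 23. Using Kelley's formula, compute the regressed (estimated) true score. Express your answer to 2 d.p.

26.35

Spearman-Brown: r = 2(0.564) / (1 + 0.564) = 1.128 / 1.564 ≃ 0.721
Estimated true score = 0.721×23 + (1 − 0.721)×35 ≃ 26.345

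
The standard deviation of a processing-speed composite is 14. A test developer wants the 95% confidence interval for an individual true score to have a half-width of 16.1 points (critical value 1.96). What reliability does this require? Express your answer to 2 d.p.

Required SEM = 16.1 / 1.96 ≃ 8.2143
Required reliability = 1 − (SEM/SD)² = 1 − 0.3443 ≃ 0.6557

0.66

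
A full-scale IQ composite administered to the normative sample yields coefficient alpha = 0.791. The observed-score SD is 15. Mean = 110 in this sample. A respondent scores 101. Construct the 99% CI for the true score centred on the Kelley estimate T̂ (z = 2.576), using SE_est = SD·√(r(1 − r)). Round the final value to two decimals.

[87.17, 118.59]

T̂ = 0.7910(101) + 0.2090(110) ≈ 102.8810
SE_est = SD × √(r(1 − r)) = 15.0000 × √0.1653 ≈ 15.0000 × 0.4066 ≈ 6.0989
99% CI: 102.8810 ± 15.7108 ≈ (87.1702, 118.5918)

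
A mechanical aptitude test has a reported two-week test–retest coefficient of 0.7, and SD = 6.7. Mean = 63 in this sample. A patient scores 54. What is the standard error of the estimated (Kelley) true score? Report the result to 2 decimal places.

3.07

SE_est = 6.700*√(0.700*0.300) ≈ 3.070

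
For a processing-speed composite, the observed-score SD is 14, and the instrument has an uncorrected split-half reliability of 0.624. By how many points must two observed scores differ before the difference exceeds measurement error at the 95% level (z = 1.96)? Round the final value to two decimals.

18.67

r_full = 2·0.624 / (1 + 0.624) ≃ 0.768
SEM = 14.000 × √(1 − 0.768) = 14.000 × √0.232 ≃ 14.000 × 0.481 ≃ 6.736
SE_diff = SEM × √2 ≃ 6.736 × 1.414 ≃ 9.527
Smallest detectable difference = 1.96×9.527 ≃ 18.672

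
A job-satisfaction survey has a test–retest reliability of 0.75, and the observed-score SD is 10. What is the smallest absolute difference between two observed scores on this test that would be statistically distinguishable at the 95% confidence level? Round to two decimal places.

The standard error of measurement is 10.000*√(1 − 0.750) ≈ 10.000*0.500 ≈ 5.000.
Standard error of the difference = 5.000·√2 ≈ 7.071
Minimum reliable difference = 1.96 * SE_diff ≈ 1.96 * 7.071 ≈ 13.859

13.86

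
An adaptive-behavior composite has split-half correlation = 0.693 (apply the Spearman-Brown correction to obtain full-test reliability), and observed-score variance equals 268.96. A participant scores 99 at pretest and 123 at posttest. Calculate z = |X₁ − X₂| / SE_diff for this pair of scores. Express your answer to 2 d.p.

σ = 268.96^(1/2) = 16.4000
Full-length reliability (Spearman-Brown) = 2(0.693)/(1+0.693) ≈ 0.8187
SEM = 16.4000 × √(1 − 0.8187) = 16.4000 × √0.1813 ≈ 16.4000 × 0.4258 ≈ 6.9837
SE_diff = √2 × SEM ≈ 9.8764
z = 24 / 9.8764 ≈ 2.4300

2.43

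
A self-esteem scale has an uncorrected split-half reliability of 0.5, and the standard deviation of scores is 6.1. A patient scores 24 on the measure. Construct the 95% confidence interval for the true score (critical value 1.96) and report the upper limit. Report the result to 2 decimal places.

r_full = 2·0.5 / (1 + 0.5) ≈ 0.6667
The standard error of measurement is 6.1000×√(1 − 0.6667) ≈ 6.1000×0.5774 ≈ 3.5218.
Half-width = 1.96×3.5218 ≈ 6.9028
Upper bound: 24 + 6.9028 = 30.9028

30.90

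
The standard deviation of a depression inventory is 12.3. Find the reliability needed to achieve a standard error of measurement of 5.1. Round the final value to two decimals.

0.83

r = 1 − (SEM / SD)² = 1 − (5.100 / 12.3)² ≈ 1 − 0.172 ≈ 0.828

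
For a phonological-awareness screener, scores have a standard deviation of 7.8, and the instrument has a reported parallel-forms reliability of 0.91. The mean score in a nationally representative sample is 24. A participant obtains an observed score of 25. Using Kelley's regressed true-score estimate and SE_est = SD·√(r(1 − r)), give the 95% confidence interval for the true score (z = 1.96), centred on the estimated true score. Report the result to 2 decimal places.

Estimated true score = 0.9100·25 + (1 − 0.9100)·24 ≈ 24.9100
SE_est = SD · √(r(1 − r)) = 7.8000 · √0.0819 ≈ 7.8000 · 0.2862 ≈ 2.2322
CI = 24.9100 ± 1.96 · 2.2322 → [20.5349, 29.2851]

[20.53, 29.29]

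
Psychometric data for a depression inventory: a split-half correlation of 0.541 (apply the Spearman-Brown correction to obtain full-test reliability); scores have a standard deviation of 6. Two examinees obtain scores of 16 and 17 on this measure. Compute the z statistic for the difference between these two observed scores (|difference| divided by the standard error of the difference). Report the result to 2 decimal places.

r_full = 2·0.541 / (1 + 0.541) ≃ 0.702
SEM = 6.000×√(1 − 0.702) ≃ 3.275
SE_diff = √2 × SEM ≃ 4.631
z = 1 / 4.631 ≃ 0.216

0.22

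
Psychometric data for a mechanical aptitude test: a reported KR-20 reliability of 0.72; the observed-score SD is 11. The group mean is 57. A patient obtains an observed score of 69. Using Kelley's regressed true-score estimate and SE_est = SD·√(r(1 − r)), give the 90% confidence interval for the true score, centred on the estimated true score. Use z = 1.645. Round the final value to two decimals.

Estimated true score = 0.7200×69 + (1 − 0.7200)×57 ≈ 65.6400
SE_est = SD × √(r(1 − r)) = 11.0000 × √0.2016 ≈ 11.0000 × 0.4490 ≈ 4.9390
90% CI: 65.6400 ± 8.1246 ≈ (57.5154, 73.7646)

[57.52, 73.76]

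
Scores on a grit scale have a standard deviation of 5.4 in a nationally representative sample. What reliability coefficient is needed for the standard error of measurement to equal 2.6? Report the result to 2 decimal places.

0.77

r = 1 − (SEM / SD)² = 1 − (2.600 / 5.4)² ≈ 1 − 0.232 ≈ 0.768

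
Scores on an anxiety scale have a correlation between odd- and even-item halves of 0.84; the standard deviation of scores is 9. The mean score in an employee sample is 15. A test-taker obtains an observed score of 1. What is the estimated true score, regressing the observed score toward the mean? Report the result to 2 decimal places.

Spearman-Brown: r = 2(0.84) / (1 + 0.84) = 1.6800 / 1.8400 ≈ 0.9130
T̂ = 0.9130(1) + 0.0870(15) ≈ 2.2174

2.22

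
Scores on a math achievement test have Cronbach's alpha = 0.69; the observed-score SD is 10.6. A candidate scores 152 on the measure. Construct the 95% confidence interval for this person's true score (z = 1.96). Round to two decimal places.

SEM = 10.60000 · √(1 − 0.69000) = 10.60000 · √0.31000 ≃ 10.60000 · 0.55678 ≃ 5.90183
Margin = 1.96 · 5.90183 ≃ 11.56759
95% CI: 152 ± 11.56759 = [140.43241, 163.56759]

[140.43, 163.57]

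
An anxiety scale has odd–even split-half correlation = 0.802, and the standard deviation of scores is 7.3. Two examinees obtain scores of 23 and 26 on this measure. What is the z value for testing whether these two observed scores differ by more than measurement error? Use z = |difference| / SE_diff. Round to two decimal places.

0.88

Full-length reliability (Spearman-Brown) = 2(0.802)/(1+0.802) ≈ 0.8901
SEM = 7.3000 * √(1 − 0.8901) = 7.3000 * √0.1099 ≈ 7.3000 * 0.3315 ≈ 2.4198
SE_diff = SEM * √2 ≈ 2.4198 * 1.4142 ≈ 3.4221
z = |23 − 26| / 3.4221 = 3 / 3.4221 ≈ 0.8767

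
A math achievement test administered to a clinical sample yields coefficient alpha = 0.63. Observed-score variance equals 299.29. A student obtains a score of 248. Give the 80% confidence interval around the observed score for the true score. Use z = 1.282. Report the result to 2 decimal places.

σ = 299.29^(1/2) = 17.300
SEM = 17.300*√(1 − 0.630) ≈ 10.523
1.282 * SEM ≈ 13.491
80% CI: 248 ± 13.491 = [234.509, 261.491]

[234.51, 261.49]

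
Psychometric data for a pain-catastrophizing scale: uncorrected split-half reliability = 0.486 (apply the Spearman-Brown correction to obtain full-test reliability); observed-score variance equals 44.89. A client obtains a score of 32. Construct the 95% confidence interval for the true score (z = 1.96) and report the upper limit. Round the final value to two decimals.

SD = √44.89 = 6.7000
Spearman-Brown: r = 2(0.486) / (1 + 0.486) = 0.9720 / 1.4860 ≈ 0.6541
SEM = 6.7000 · √(1 − 0.6541) = 6.7000 · √0.3459 ≈ 6.7000 · 0.5881 ≈ 3.9405
Half-width = 1.96·3.9405 ≈ 7.7233
Upper bound: 32 + 7.7233 = 39.7233

39.72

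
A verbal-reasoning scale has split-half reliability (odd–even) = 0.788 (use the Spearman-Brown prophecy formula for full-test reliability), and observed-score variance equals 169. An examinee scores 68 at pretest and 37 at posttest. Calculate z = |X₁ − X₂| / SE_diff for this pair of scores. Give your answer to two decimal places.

SD = √169 = 13.000
Full-length reliability (Spearman-Brown) = 2(0.788)/(1+0.788) ≈ 0.881
The standard error of measurement is 13.000×√(1 − 0.881) ≈ 13.000×0.344 ≈ 4.476.
SE_diff = SEM × √2 ≈ 4.476 × 1.414 ≈ 6.331
z = |68 − 37| / 6.331 = 31 / 6.331 ≈ 4.897

4.90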